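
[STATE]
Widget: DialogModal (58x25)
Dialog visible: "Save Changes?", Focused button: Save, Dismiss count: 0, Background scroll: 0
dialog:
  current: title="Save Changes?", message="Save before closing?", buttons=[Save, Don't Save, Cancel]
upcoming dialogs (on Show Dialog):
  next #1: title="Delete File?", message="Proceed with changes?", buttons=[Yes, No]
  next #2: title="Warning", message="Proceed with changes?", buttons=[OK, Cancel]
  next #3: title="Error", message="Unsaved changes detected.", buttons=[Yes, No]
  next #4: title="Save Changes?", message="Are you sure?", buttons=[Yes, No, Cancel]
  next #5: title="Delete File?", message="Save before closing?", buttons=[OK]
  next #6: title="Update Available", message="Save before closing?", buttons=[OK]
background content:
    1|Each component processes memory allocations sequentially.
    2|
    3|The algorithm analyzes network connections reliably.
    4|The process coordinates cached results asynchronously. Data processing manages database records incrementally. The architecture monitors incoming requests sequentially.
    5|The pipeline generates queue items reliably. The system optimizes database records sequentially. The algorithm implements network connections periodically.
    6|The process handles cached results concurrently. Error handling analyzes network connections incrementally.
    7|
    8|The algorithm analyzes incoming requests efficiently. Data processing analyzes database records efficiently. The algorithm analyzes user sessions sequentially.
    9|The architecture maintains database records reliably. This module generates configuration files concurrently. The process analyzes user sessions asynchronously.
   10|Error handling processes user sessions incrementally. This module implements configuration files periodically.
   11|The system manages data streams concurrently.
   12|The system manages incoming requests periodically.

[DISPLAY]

Each component processes memory allocations sequentially. 
                                                          
The algorithm analyzes network connections reliably.      
The process coordinates cached results asynchronously. Dat
The pipeline generates queue items reliably. The system op
The process handles cached results concurrently. Error han
                                                          
The algorithm analyzes incoming requests efficiently. Data
The architecture maintains database records reliably. This
Error handling processes user sessions incrementally. This
The system ma┌──────────────────────────────┐             
The system ma│        Save Changes?         │ally.        
             │     Save before closing?     │             
             │ [Save]  Don't Save   Cancel  │             
             └──────────────────────────────┘             
                                                          
                                                          
                                                          
                                                          
                                                          
                                                          
                                                          
                                                          
                                                          
                                                          


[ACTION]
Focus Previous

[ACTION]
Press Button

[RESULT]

Each component processes memory allocations sequentially. 
                                                          
The algorithm analyzes network connections reliably.      
The process coordinates cached results asynchronously. Dat
The pipeline generates queue items reliably. The system op
The process handles cached results concurrently. Error han
                                                          
The algorithm analyzes incoming requests efficiently. Data
The architecture maintains database records reliably. This
Error handling processes user sessions incrementally. This
The system manages data streams concurrently.             
The system manages incoming requests periodically.        
                                                          
                                                          
                                                          
                                                          
                                                          
                                                          
                                                          
                                                          
                                                          
                                                          
                                                          
                                                          
                                                          


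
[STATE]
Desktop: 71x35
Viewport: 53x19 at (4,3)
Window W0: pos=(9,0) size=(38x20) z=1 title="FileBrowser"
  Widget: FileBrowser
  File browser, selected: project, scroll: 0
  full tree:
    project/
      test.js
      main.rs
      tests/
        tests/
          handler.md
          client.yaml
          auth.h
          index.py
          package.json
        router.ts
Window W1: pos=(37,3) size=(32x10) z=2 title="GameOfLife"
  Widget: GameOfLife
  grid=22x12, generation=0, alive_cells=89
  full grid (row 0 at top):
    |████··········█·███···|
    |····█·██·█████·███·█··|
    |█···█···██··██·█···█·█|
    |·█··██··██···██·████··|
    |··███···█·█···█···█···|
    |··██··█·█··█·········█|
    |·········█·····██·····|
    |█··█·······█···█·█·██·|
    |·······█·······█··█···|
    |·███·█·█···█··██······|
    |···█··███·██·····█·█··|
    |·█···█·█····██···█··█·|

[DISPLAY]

     ┃> [-] project/             ┏━━━━━━━━━━━━━━━━━━━
     ┃    test.js                ┃ GameOfLife        
     ┃    main.rs                ┠───────────────────
     ┃    [+] tests/             ┃Gen: 0             
     ┃                           ┃·█··██··██···██·███
     ┃                           ┃··███···█·█···█···█
     ┃                           ┃··██··█·█··█·······
     ┃                           ┃·········█·····██··
     ┃                           ┃█··█·······█···█·█·
     ┃                           ┗━━━━━━━━━━━━━━━━━━━
     ┃                                    ┃          
     ┃                                    ┃          
     ┃                                    ┃          
     ┃                                    ┃          
     ┃                                    ┃          
     ┃                                    ┃          
     ┗━━━━━━━━━━━━━━━━━━━━━━━━━━━━━━━━━━━━┛          
                                                     
                                                     


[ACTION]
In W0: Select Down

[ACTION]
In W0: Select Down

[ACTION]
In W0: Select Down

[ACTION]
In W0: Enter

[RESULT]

     ┃  [-] project/             ┏━━━━━━━━━━━━━━━━━━━
     ┃    test.js                ┃ GameOfLife        
     ┃    main.rs                ┠───────────────────
     ┃  > [-] tests/             ┃Gen: 0             
     ┃      [+] tests/           ┃·█··██··██···██·███
     ┃      router.ts            ┃··███···█·█···█···█
     ┃                           ┃··██··█·█··█·······
     ┃                           ┃·········█·····██··
     ┃                           ┃█··█·······█···█·█·
     ┃                           ┗━━━━━━━━━━━━━━━━━━━
     ┃                                    ┃          
     ┃                                    ┃          
     ┃                                    ┃          
     ┃                                    ┃          
     ┃                                    ┃          
     ┃                                    ┃          
     ┗━━━━━━━━━━━━━━━━━━━━━━━━━━━━━━━━━━━━┛          
                                                     
                                                     


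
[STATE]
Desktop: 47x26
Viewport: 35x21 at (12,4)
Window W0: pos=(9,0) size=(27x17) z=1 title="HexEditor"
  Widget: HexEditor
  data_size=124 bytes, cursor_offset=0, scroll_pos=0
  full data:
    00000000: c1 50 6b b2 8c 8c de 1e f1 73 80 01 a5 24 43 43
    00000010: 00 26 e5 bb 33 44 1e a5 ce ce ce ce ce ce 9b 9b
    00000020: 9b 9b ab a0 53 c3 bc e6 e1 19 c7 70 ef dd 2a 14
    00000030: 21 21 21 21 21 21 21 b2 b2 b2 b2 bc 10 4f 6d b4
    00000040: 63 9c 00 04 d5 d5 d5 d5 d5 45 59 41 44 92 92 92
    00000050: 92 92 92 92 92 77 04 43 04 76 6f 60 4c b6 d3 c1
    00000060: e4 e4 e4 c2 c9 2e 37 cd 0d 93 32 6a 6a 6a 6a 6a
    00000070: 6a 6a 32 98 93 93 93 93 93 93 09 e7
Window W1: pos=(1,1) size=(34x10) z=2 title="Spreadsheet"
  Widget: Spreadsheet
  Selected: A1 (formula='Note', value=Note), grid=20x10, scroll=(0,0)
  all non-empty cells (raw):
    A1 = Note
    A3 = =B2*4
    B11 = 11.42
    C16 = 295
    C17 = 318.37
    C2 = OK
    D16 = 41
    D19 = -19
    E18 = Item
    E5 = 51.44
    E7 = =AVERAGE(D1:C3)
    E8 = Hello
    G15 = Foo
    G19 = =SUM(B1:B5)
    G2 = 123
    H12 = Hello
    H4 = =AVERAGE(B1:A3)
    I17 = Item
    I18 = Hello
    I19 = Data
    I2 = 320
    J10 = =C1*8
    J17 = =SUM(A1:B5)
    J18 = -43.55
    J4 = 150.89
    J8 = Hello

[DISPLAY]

                      ┃┃           
     B       C       D┃┃           
----------------------┃┃           
         0       0    ┃┃           
 0       0OK          ┃┃           
 0       0       0    ┃┃           
━━━━━━━━━━━━━━━━━━━━━━┛┃           
                       ┃           
                       ┃           
                       ┃           
                       ┃           
                       ┃           
━━━━━━━━━━━━━━━━━━━━━━━┛           
                                   
                                   
                                   
                                   
                                   
                                   
                                   
                                   


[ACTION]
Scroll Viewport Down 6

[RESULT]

     B       C       D┃┃           
----------------------┃┃           
         0       0    ┃┃           
 0       0OK          ┃┃           
 0       0       0    ┃┃           
━━━━━━━━━━━━━━━━━━━━━━┛┃           
                       ┃           
                       ┃           
                       ┃           
                       ┃           
                       ┃           
━━━━━━━━━━━━━━━━━━━━━━━┛           
                                   
                                   
                                   
                                   
                                   
                                   
                                   
                                   
                                   


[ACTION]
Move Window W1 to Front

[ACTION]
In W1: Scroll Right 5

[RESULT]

     G       H       I┃┃           
----------------------┃┃           
 0       0       0    ┃┃           
 0     123       0    ┃┃           
 0       0       0    ┃┃           
━━━━━━━━━━━━━━━━━━━━━━┛┃           
                       ┃           
                       ┃           
                       ┃           
                       ┃           
                       ┃           
━━━━━━━━━━━━━━━━━━━━━━━┛           
                                   
                                   
                                   
                                   
                                   
                                   
                                   
                                   
                                   


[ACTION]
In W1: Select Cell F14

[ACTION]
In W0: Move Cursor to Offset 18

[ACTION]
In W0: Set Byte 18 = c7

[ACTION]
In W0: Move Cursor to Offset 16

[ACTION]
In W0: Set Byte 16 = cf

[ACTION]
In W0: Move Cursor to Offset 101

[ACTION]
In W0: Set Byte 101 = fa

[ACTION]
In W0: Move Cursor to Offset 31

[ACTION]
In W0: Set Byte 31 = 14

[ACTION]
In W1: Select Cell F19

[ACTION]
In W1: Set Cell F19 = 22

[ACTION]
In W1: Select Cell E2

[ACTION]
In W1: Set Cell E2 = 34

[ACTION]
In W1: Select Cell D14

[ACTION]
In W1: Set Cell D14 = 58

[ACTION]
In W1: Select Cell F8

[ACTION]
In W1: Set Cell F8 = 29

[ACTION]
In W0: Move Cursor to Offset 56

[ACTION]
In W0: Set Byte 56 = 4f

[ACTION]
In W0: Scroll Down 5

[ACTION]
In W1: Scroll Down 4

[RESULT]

     G       H       I┃┃           
----------------------┃┃           
 0       0       0    ┃┃           
 0       0       0    ┃┃           
 0       0       0    ┃┃           
━━━━━━━━━━━━━━━━━━━━━━┛┃           
                       ┃           
                       ┃           
                       ┃           
                       ┃           
                       ┃           
━━━━━━━━━━━━━━━━━━━━━━━┛           
                                   
                                   
                                   
                                   
                                   
                                   
                                   
                                   
                                   


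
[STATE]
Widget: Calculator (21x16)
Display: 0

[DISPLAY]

                    0
┌───┬───┬───┬───┐    
│ 7 │ 8 │ 9 │ ÷ │    
├───┼───┼───┼───┤    
│ 4 │ 5 │ 6 │ × │    
├───┼───┼───┼───┤    
│ 1 │ 2 │ 3 │ - │    
├───┼───┼───┼───┤    
│ 0 │ . │ = │ + │    
├───┼───┼───┼───┤    
│ C │ MC│ MR│ M+│    
└───┴───┴───┴───┘    
                     
                     
                     
                     


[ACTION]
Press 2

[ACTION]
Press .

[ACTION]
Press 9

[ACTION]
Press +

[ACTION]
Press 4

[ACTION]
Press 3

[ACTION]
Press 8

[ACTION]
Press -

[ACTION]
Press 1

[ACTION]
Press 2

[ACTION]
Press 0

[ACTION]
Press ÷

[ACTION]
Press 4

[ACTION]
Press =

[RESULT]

               80.225
┌───┬───┬───┬───┐    
│ 7 │ 8 │ 9 │ ÷ │    
├───┼───┼───┼───┤    
│ 4 │ 5 │ 6 │ × │    
├───┼───┼───┼───┤    
│ 1 │ 2 │ 3 │ - │    
├───┼───┼───┼───┤    
│ 0 │ . │ = │ + │    
├───┼───┼───┼───┤    
│ C │ MC│ MR│ M+│    
└───┴───┴───┴───┘    
                     
                     
                     
                     


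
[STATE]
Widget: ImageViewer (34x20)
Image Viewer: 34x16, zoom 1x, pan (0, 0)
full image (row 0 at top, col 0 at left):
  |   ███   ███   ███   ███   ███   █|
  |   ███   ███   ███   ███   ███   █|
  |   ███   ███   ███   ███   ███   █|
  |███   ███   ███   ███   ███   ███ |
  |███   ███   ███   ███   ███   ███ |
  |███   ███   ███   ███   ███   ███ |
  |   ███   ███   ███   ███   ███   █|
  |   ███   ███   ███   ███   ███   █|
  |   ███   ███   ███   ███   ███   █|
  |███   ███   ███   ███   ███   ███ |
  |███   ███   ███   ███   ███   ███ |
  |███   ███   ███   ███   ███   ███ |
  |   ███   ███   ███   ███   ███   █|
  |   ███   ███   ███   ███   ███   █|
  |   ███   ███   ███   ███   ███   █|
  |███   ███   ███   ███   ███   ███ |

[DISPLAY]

   ███   ███   ███   ███   ███   █
   ███   ███   ███   ███   ███   █
   ███   ███   ███   ███   ███   █
███   ███   ███   ███   ███   ███ 
███   ███   ███   ███   ███   ███ 
███   ███   ███   ███   ███   ███ 
   ███   ███   ███   ███   ███   █
   ███   ███   ███   ███   ███   █
   ███   ███   ███   ███   ███   █
███   ███   ███   ███   ███   ███ 
███   ███   ███   ███   ███   ███ 
███   ███   ███   ███   ███   ███ 
   ███   ███   ███   ███   ███   █
   ███   ███   ███   ███   ███   █
   ███   ███   ███   ███   ███   █
███   ███   ███   ███   ███   ███ 
                                  
                                  
                                  
                                  


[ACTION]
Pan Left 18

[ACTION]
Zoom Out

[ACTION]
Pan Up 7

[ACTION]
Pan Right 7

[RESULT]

  ███   ███   ███   ███   █       
  ███   ███   ███   ███   █       
  ███   ███   ███   ███   █       
██   ███   ███   ███   ███        
██   ███   ███   ███   ███        
██   ███   ███   ███   ███        
  ███   ███   ███   ███   █       
  ███   ███   ███   ███   █       
  ███   ███   ███   ███   █       
██   ███   ███   ███   ███        
██   ███   ███   ███   ███        
██   ███   ███   ███   ███        
  ███   ███   ███   ███   █       
  ███   ███   ███   ███   █       
  ███   ███   ███   ███   █       
██   ███   ███   ███   ███        
                                  
                                  
                                  
                                  


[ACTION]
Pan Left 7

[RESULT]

   ███   ███   ███   ███   ███   █
   ███   ███   ███   ███   ███   █
   ███   ███   ███   ███   ███   █
███   ███   ███   ███   ███   ███ 
███   ███   ███   ███   ███   ███ 
███   ███   ███   ███   ███   ███ 
   ███   ███   ███   ███   ███   █
   ███   ███   ███   ███   ███   █
   ███   ███   ███   ███   ███   █
███   ███   ███   ███   ███   ███ 
███   ███   ███   ███   ███   ███ 
███   ███   ███   ███   ███   ███ 
   ███   ███   ███   ███   ███   █
   ███   ███   ███   ███   ███   █
   ███   ███   ███   ███   ███   █
███   ███   ███   ███   ███   ███ 
                                  
                                  
                                  
                                  


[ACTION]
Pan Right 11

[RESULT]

█   ███   ███   ███   █           
█   ███   ███   ███   █           
█   ███   ███   ███   █           
 ███   ███   ███   ███            
 ███   ███   ███   ███            
 ███   ███   ███   ███            
█   ███   ███   ███   █           
█   ███   ███   ███   █           
█   ███   ███   ███   █           
 ███   ███   ███   ███            
 ███   ███   ███   ███            
 ███   ███   ███   ███            
█   ███   ███   ███   █           
█   ███   ███   ███   █           
█   ███   ███   ███   █           
 ███   ███   ███   ███            
                                  
                                  
                                  
                                  


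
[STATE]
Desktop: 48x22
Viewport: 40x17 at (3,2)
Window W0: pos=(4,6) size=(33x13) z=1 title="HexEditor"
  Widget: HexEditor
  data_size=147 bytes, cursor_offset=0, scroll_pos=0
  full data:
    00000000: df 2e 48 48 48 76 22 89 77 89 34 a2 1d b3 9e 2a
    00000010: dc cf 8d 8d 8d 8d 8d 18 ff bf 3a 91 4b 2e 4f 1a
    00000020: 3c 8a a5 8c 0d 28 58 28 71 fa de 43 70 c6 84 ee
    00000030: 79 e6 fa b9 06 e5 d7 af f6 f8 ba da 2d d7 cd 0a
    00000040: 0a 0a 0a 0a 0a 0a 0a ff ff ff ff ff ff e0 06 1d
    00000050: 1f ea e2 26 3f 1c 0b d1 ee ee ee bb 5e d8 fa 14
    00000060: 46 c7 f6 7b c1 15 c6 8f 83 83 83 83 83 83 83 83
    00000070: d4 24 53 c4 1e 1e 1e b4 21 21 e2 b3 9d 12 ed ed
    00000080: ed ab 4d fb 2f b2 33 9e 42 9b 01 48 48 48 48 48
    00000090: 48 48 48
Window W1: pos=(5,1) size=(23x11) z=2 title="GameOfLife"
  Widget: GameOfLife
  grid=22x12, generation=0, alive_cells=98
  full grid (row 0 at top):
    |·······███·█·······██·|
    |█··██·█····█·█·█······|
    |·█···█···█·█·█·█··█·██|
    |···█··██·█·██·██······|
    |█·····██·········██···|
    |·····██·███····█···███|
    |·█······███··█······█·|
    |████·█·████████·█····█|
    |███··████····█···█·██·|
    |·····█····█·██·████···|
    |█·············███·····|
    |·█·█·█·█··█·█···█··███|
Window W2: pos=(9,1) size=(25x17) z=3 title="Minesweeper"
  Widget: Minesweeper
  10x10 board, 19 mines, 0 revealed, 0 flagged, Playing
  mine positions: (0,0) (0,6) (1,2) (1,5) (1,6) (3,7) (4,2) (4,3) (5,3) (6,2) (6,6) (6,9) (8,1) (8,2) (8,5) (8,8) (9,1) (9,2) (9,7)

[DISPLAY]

  ┃ Ga┃ Minesweeper           ┃         
  ┠───┠───────────────────────┨         
  ┃Gen┃■■■■■■■■■■             ┃         
  ┃···┃■■■■■■■■■■             ┃         
 ┏┃█··┃■■■■■■■■■■             ┃━━┓      
 ┃┃···┃■■■■■■■■■■             ┃  ┃      
 ┠┃·█·┃■■■■■■■■■■             ┃──┨      
 ┃┃███┃■■■■■■■■■■             ┃2 ┃      
 ┃┃███┃■■■■■■■■■■             ┃d ┃      
 ┃┗━━━┃■■■■■■■■■■             ┃8 ┃      
 ┃0000┃■■■■■■■■■■             ┃7 ┃      
 ┃0000┃■■■■■■■■■■             ┃a ┃      
 ┃0000┃                       ┃b ┃      
 ┃0000┃                       ┃6 ┃      
 ┃0000┃                       ┃e ┃      
 ┃0000┗━━━━━━━━━━━━━━━━━━━━━━━┛3 ┃      
 ┗━━━━━━━━━━━━━━━━━━━━━━━━━━━━━━━┛      


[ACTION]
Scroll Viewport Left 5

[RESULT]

     ┃ Ga┃ Minesweeper           ┃      
     ┠───┠───────────────────────┨      
     ┃Gen┃■■■■■■■■■■             ┃      
     ┃···┃■■■■■■■■■■             ┃      
    ┏┃█··┃■■■■■■■■■■             ┃━━┓   
    ┃┃···┃■■■■■■■■■■             ┃  ┃   
    ┠┃·█·┃■■■■■■■■■■             ┃──┨   
    ┃┃███┃■■■■■■■■■■             ┃2 ┃   
    ┃┃███┃■■■■■■■■■■             ┃d ┃   
    ┃┗━━━┃■■■■■■■■■■             ┃8 ┃   
    ┃0000┃■■■■■■■■■■             ┃7 ┃   
    ┃0000┃■■■■■■■■■■             ┃a ┃   
    ┃0000┃                       ┃b ┃   
    ┃0000┃                       ┃6 ┃   
    ┃0000┃                       ┃e ┃   
    ┃0000┗━━━━━━━━━━━━━━━━━━━━━━━┛3 ┃   
    ┗━━━━━━━━━━━━━━━━━━━━━━━━━━━━━━━┛   


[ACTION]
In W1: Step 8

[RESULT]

     ┃ Ga┃ Minesweeper           ┃      
     ┠───┠───────────────────────┨      
     ┃Gen┃■■■■■■■■■■             ┃      
     ┃···┃■■■■■■■■■■             ┃      
    ┏┃···┃■■■■■■■■■■             ┃━━┓   
    ┃┃···┃■■■■■■■■■■             ┃  ┃   
    ┠┃···┃■■■■■■■■■■             ┃──┨   
    ┃┃···┃■■■■■■■■■■             ┃2 ┃   
    ┃┃···┃■■■■■■■■■■             ┃d ┃   
    ┃┗━━━┃■■■■■■■■■■             ┃8 ┃   
    ┃0000┃■■■■■■■■■■             ┃7 ┃   
    ┃0000┃■■■■■■■■■■             ┃a ┃   
    ┃0000┃                       ┃b ┃   
    ┃0000┃                       ┃6 ┃   
    ┃0000┃                       ┃e ┃   
    ┃0000┗━━━━━━━━━━━━━━━━━━━━━━━┛3 ┃   
    ┗━━━━━━━━━━━━━━━━━━━━━━━━━━━━━━━┛   


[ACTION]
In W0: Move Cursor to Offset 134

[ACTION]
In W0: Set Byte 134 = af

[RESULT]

     ┃ Ga┃ Minesweeper           ┃      
     ┠───┠───────────────────────┨      
     ┃Gen┃■■■■■■■■■■             ┃      
     ┃···┃■■■■■■■■■■             ┃      
    ┏┃···┃■■■■■■■■■■             ┃━━┓   
    ┃┃···┃■■■■■■■■■■             ┃  ┃   
    ┠┃···┃■■■■■■■■■■             ┃──┨   
    ┃┃···┃■■■■■■■■■■             ┃2 ┃   
    ┃┃···┃■■■■■■■■■■             ┃d ┃   
    ┃┗━━━┃■■■■■■■■■■             ┃8 ┃   
    ┃0000┃■■■■■■■■■■             ┃7 ┃   
    ┃0000┃■■■■■■■■■■             ┃a ┃   
    ┃0000┃                       ┃b ┃   
    ┃0000┃                       ┃6 ┃   
    ┃0000┃                       ┃e ┃   
    ┃0000┗━━━━━━━━━━━━━━━━━━━━━━━┛F ┃   
    ┗━━━━━━━━━━━━━━━━━━━━━━━━━━━━━━━┛   


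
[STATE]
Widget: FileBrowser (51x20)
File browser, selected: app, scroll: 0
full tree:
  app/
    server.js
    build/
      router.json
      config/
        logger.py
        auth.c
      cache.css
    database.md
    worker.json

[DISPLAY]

> [-] app/                                         
    server.js                                      
    [+] build/                                     
    database.md                                    
    worker.json                                    
                                                   
                                                   
                                                   
                                                   
                                                   
                                                   
                                                   
                                                   
                                                   
                                                   
                                                   
                                                   
                                                   
                                                   
                                                   


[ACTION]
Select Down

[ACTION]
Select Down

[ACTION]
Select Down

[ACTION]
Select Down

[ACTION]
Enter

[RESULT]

  [-] app/                                         
    server.js                                      
    [+] build/                                     
    database.md                                    
  > worker.json                                    
                                                   
                                                   
                                                   
                                                   
                                                   
                                                   
                                                   
                                                   
                                                   
                                                   
                                                   
                                                   
                                                   
                                                   
                                                   


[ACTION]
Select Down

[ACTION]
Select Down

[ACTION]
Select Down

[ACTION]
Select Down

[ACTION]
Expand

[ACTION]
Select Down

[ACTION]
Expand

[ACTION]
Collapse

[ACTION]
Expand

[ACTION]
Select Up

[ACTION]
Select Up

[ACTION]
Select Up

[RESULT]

  [-] app/                                         
  > server.js                                      
    [+] build/                                     
    database.md                                    
    worker.json                                    
                                                   
                                                   
                                                   
                                                   
                                                   
                                                   
                                                   
                                                   
                                                   
                                                   
                                                   
                                                   
                                                   
                                                   
                                                   


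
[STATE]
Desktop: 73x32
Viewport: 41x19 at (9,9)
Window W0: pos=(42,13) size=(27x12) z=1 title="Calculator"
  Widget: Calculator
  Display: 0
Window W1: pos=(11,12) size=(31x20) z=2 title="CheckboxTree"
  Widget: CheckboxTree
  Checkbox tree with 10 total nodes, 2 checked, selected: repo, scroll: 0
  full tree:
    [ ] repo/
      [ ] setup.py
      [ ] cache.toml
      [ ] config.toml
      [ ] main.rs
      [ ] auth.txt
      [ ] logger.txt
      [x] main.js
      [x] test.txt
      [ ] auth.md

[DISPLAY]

                                         
                                         
                                         
  ┏━━━━━━━━━━━━━━━━━━━━━━━━━━━━━┓        
  ┃ CheckboxTree                ┃┏━━━━━━━
  ┠─────────────────────────────┨┃ Calcul
  ┃>[-] repo/                   ┃┠───────
  ┃   [ ] setup.py              ┃┃       
  ┃   [ ] cache.toml            ┃┃┌───┬──
  ┃   [ ] config.toml           ┃┃│ 7 │ 8
  ┃   [ ] main.rs               ┃┃├───┼──
  ┃   [ ] auth.txt              ┃┃│ 4 │ 5
  ┃   [ ] logger.txt            ┃┃├───┼──
  ┃   [x] main.js               ┃┃│ 1 │ 2
  ┃   [x] test.txt              ┃┃└───┴──
  ┃   [ ] auth.md               ┃┗━━━━━━━
  ┃                             ┃        
  ┃                             ┃        
  ┃                             ┃        


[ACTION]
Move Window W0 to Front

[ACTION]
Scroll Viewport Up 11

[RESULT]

                                         
                                         
                                         
                                         
                                         
                                         
                                         
                                         
                                         
                                         
                                         
                                         
  ┏━━━━━━━━━━━━━━━━━━━━━━━━━━━━━┓        
  ┃ CheckboxTree                ┃┏━━━━━━━
  ┠─────────────────────────────┨┃ Calcul
  ┃>[-] repo/                   ┃┠───────
  ┃   [ ] setup.py              ┃┃       
  ┃   [ ] cache.toml            ┃┃┌───┬──
  ┃   [ ] config.toml           ┃┃│ 7 │ 8


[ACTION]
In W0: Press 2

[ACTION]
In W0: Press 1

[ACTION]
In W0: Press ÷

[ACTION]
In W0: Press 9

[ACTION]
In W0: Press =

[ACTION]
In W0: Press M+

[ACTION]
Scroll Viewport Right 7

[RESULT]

                                         
                                         
                                         
                                         
                                         
                                         
                                         
                                         
                                         
                                         
                                         
                                         
━━━━━━━━━━━━━━━━━━━━━━━━━┓               
ckboxTree                ┃┏━━━━━━━━━━━━━━
─────────────────────────┨┃ Calculator   
 repo/                   ┃┠──────────────
 ] setup.py              ┃┃              
 ] cache.toml            ┃┃┌───┬───┬───┬─
 ] config.toml           ┃┃│ 7 │ 8 │ 9 │ 


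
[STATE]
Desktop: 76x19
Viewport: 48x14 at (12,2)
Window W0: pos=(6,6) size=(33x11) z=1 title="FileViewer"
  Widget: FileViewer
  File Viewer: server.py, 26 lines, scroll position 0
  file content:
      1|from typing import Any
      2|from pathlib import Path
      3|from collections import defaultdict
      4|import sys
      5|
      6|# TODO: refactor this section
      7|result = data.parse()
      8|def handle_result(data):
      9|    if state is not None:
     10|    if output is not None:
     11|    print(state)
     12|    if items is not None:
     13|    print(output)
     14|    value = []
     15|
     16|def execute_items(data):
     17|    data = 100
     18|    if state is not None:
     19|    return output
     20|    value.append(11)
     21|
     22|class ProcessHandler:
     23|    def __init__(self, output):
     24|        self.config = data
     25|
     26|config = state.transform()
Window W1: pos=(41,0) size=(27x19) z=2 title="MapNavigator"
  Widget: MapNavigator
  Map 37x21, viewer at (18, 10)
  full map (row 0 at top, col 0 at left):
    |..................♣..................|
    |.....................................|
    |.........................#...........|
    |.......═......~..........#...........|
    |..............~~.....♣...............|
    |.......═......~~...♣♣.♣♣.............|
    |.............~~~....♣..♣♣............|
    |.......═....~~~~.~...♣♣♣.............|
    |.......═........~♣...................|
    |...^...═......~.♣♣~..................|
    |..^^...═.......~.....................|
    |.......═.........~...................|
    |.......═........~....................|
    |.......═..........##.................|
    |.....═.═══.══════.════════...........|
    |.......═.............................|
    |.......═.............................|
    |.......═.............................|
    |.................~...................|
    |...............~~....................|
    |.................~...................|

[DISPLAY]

                             ┠──────────────────
                             ┃.═......~.........
                             ┃........~~.....♣..
                             ┃.═......~~...♣♣.♣♣
━━━━━━━━━━━━━━━━━━━━━━━━━━┓  ┃.......~~~....♣..♣
Viewer                    ┃  ┃.═....~~~~.~...♣♣♣
──────────────────────────┨  ┃.═........~♣......
typing import Any        ▲┃  ┃.═......~.♣♣~.....
pathlib import Path      █┃  ┃.═.......~..@.....
collections import defaul░┃  ┃.═.........~......
t sys                    ░┃  ┃.═........~.......
                         ░┃  ┃.═..........##....
O: refactor this section ░┃  ┃.═══.══════.══════
t = data.parse()         ▼┃  ┃.═................


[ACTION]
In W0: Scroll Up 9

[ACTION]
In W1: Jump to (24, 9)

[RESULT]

                             ┠──────────────────
                             ┃.............#....
                             ┃..~..........#....
                             ┃..~~.....♣........
━━━━━━━━━━━━━━━━━━━━━━━━━━┓  ┃..~~...♣♣.♣♣......
Viewer                    ┃  ┃.~~~....♣..♣♣.....
──────────────────────────┨  ┃~~~~.~...♣♣♣......
typing import Any        ▲┃  ┃....~♣............
pathlib import Path      █┃  ┃..~.♣♣~.....@.....
collections import defaul░┃  ┃...~..............
t sys                    ░┃  ┃.....~............
                         ░┃  ┃....~.............
O: refactor this section ░┃  ┃......##..........
t = data.parse()         ▼┃  ┃═════.════════....


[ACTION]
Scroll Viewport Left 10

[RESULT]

                                       ┠────────
                                       ┃........
                                       ┃..~.....
                                       ┃..~~....
    ┏━━━━━━━━━━━━━━━━━━━━━━━━━━━━━━━┓  ┃..~~...♣
    ┃ FileViewer                    ┃  ┃.~~~....
    ┠───────────────────────────────┨  ┃~~~~.~..
    ┃from typing import Any        ▲┃  ┃....~♣..
    ┃from pathlib import Path      █┃  ┃..~.♣♣~.
    ┃from collections import defaul░┃  ┃...~....
    ┃import sys                    ░┃  ┃.....~..
    ┃                              ░┃  ┃....~...
    ┃# TODO: refactor this section ░┃  ┃......##
    ┃result = data.parse()         ▼┃  ┃═════.══


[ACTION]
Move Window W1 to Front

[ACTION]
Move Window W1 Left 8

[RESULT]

                               ┠────────────────
                               ┃.............#..
                               ┃..~..........#..
                               ┃..~~.....♣......
    ┏━━━━━━━━━━━━━━━━━━━━━━━━━━┃..~~...♣♣.♣♣....
    ┃ FileViewer               ┃.~~~....♣..♣♣...
    ┠──────────────────────────┃~~~~.~...♣♣♣....
    ┃from typing import Any    ┃....~♣..........
    ┃from pathlib import Path  ┃..~.♣♣~.....@...
    ┃from collections import de┃...~............
    ┃import sys                ┃.....~..........
    ┃                          ┃....~...........
    ┃# TODO: refactor this sect┃......##........
    ┃result = data.parse()     ┃═════.════════..
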